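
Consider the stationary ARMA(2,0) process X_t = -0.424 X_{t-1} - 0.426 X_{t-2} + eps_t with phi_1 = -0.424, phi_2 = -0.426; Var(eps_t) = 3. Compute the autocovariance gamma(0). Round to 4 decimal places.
\gamma(0) = 4.0206

Multiply the model equation by X_{t-k} and take expectations. With theta_0 = psi_0 = 1 and psi_j the MA(infinity) weights, this gives
  gamma(k) - sum_i phi_i gamma(k-i) = c_k,
  c_k = sigma^2 * sum_{j=k..q} theta_j psi_{j-k}   (c_k = 0 for k > q),
using gamma(-m) = gamma(m).
Pure AR (q = 0): c_0 = sigma^2 = 3, c_k = 0 for k >= 1.
Equations for k = 0, 1, 2 (AR order 2, c_2 = 0):
  (E0) gamma(0) = phi_1 gamma(1) + phi_2 gamma(2) + c_0
  (E1) gamma(1) = phi_1 gamma(0) + phi_2 gamma(1) + c_1
  (E2) gamma(2) = phi_1 gamma(1) + phi_2 gamma(0)
From (E1): gamma(1) = A gamma(0) + B with
  A = phi_1 / (1 - phi_2) = -0.424 / 1.426 = -0.297335,   B = c_1 / (1 - phi_2) = 0 / 1.426 = 0.
Insert (E2) into (E0): gamma(0) (1 - phi_2^2) = phi_1 (1 + phi_2) gamma(1) + c_0.
  phi_1 (1 + phi_2) = (-0.424)(0.574) = -0.243376,   1 - phi_2^2 = 0.818524.
Replace gamma(1) by A gamma(0) + B and collect gamma(0):
  gamma(0) [0.818524 - (-0.243376)(-0.297335)] = c_0 = 3
  gamma(0) * 0.74616 = 3
  gamma(0) = 3 / 0.74616 = 4.020587.
Therefore gamma(0) = 4.0206 (to 4 decimal places).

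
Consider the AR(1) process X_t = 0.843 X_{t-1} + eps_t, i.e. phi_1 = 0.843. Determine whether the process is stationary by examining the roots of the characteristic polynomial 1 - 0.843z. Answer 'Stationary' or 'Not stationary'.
\text{Stationary}

The AR(p) characteristic polynomial is P(z) = 1 - 0.843z.
Stationarity requires all roots to lie outside the unit circle, i.e. |z| > 1 for every root.
This is linear in z: 1 + (-0.843) z = 0  =>  z = -1/(-0.843) = 1.18624,  |z| = 1.18624.
Moduli of all roots: 1.1862.
All moduli strictly greater than 1? Yes.
Verdict: Stationary.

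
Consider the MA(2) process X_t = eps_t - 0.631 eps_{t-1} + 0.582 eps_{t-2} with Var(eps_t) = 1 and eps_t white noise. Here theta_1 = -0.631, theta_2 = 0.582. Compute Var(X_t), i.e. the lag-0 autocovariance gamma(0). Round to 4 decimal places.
\gamma(0) = 1.7369

For an MA(q) process X_t = eps_t + sum_i theta_i eps_{t-i} with
Var(eps_t) = sigma^2, the variance is
  gamma(0) = sigma^2 * (1 + sum_i theta_i^2).
  sum_i theta_i^2 = (-0.631)^2 + (0.582)^2 = 0.398161 + 0.338724 = 0.736885.
  gamma(0) = 1 * (1 + 0.736885) = 1 * 1.736885 = 1.736885, which rounds to 1.7369.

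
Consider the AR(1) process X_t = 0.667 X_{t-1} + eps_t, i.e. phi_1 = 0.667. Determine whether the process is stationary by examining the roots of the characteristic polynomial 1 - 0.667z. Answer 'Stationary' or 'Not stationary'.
\text{Stationary}

The AR(p) characteristic polynomial is P(z) = 1 - 0.667z.
Stationarity requires all roots to lie outside the unit circle, i.e. |z| > 1 for every root.
This is linear in z: 1 + (-0.667) z = 0  =>  z = -1/(-0.667) = 1.49925,  |z| = 1.49925.
Moduli of all roots: 1.4993.
All moduli strictly greater than 1? Yes.
Verdict: Stationary.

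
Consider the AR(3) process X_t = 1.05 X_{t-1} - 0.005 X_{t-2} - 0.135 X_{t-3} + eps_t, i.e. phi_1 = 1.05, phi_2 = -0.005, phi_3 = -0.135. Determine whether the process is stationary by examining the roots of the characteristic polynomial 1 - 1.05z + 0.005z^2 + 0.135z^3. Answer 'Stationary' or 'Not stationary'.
\text{Stationary}

The AR(p) characteristic polynomial is P(z) = 1 - 1.05z + 0.005z^2 + 0.135z^3.
Stationarity requires all roots to lie outside the unit circle, i.e. |z| > 1 for every root.
Degree 3: look for a simple real root z0 first, then factor out (1 - z/z0) and solve the remaining quadratic.
Testing z0 = 2: P(2) = 1 + (-1.05)(2) + (0.005)(2)^2 + (0.135)(2)^3
  = 1 + (-2.1) + (0.02) + (1.08) = 0.  So z_0 = 2 is a root, |z_0| = 2.
Divide out the factor (1 - 0.5 z) = (1 - z/z0) (since 1/z0 = 0.5):
  P(z) = (1 - 0.5 z)(1 + (-0.55) z + (-0.27) z^2)
  [check: z-coef -0.55 - (0.5) = -1.05; z^2-coef -0.27 - (0.5)(-0.55) = 0.005; z^3-coef -(0.5)(-0.27) = 0.135.]
Remaining roots from the quadratic factor 1 + (-0.55) z + (-0.27) z^2:
  Set 1 + (-0.55) z + (-0.27) z^2 = 0, i.e. a z^2 + b z + c = 0 with a = -0.27, b = -0.55, c = 1.
  Discriminant D = b^2 - 4ac = (-0.55)^2 - 4*(-0.27)*1 = 0.3025 - (-1.08) = 1.3825.
  D >= 0, so the roots are real: z = (-b +/- sqrt(D)) / (2a) = (0.55 +/- 1.175798) / (-0.54).
    z_1 = (0.55 + 1.175798) / (-0.54) = -3.1959,   |z_1| = 3.1959.
    z_2 = (0.55 - 1.175798) / (-0.54) = 1.1589,   |z_2| = 1.1589.
Moduli of all roots: 2.0000, 3.1959, 1.1589.
All moduli strictly greater than 1? Yes.
Verdict: Stationary.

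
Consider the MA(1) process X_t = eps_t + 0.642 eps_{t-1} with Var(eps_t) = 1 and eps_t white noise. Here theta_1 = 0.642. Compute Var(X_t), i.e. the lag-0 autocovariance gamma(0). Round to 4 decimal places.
\gamma(0) = 1.4122

For an MA(q) process X_t = eps_t + sum_i theta_i eps_{t-i} with
Var(eps_t) = sigma^2, the variance is
  gamma(0) = sigma^2 * (1 + sum_i theta_i^2).
  sum_i theta_i^2 = (0.642)^2 = 0.412164.
  gamma(0) = 1 * (1 + 0.412164) = 1 * 1.412164 = 1.412164, which rounds to 1.4122.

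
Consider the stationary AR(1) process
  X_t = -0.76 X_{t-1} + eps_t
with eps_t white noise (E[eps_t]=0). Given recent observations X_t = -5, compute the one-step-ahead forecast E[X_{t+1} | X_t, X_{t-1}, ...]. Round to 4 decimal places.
E[X_{t+1} \mid \mathcal F_t] = 3.8000

For an AR(p) model X_t = c + sum_i phi_i X_{t-i} + eps_t, the
one-step-ahead conditional mean is
  E[X_{t+1} | X_t, ...] = c + sum_i phi_i X_{t+1-i}.
Substitute known values:
  E[X_{t+1} | ...] = (-0.76) * (-5)
                   = 3.8000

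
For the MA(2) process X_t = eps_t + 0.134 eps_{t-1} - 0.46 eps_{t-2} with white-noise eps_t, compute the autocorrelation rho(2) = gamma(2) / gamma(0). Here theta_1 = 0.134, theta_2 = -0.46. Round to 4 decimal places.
\rho(2) = -0.3741

For an MA(q) process with theta_0 = 1, the autocovariance is
  gamma(k) = sigma^2 * sum_{i=0..q-k} theta_i * theta_{i+k},
and rho(k) = gamma(k) / gamma(0). Sigma^2 cancels.
  numerator   = (1)*(-0.46) = -0.46.
  denominator = (1)^2 + (0.134)^2 + (-0.46)^2 = 1.229556.
  rho(2) = -0.46 / 1.229556 = -0.3741.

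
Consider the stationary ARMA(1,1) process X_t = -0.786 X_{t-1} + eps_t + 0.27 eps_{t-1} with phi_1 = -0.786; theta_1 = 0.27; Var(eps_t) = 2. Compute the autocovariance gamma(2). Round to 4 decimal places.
\gamma(2) = 1.6719

Multiply the model equation by X_{t-k} and take expectations. With theta_0 = psi_0 = 1 and psi_j the MA(infinity) weights, this gives
  gamma(k) - sum_i phi_i gamma(k-i) = c_k,
  c_k = sigma^2 * sum_{j=k..q} theta_j psi_{j-k}   (c_k = 0 for k > q),
using gamma(-m) = gamma(m).
psi-weights needed (psi_j = theta_j + sum_i phi_i psi_{j-i}):
  psi_1 = theta_1 + phi_1 = 0.27 + (-0.786) = -0.516
Right-hand sides:
  c_0 = sigma^2 (1 + theta_1 psi_1) = 2 * (1 + (0.27)(-0.516)) = 2 * 0.86068 = 1.72136
  c_1 = sigma^2 theta_1 = 2 * (0.27) = 0.54
  c_2 = 0
Equations for k = 0 and k = 1 (AR order 1):
  gamma(0) = phi_1 gamma(1) + c_0
  gamma(1) = phi_1 gamma(0) + c_1
Substituting the second into the first: gamma(0) (1 - phi_1^2) = c_0 + phi_1 c_1, so
  gamma(0) = (c_0 + phi_1 c_1) / (1 - phi_1^2) = (1.72136 + (-0.786)(0.54)) / (1 - (-0.786)^2) = 1.29692 / 0.382204 = 3.393266.
  gamma(1) = phi_1 gamma(0) + c_1 = (-0.786)(3.393266) + (0.54) = -2.127107.
For k = 2 (> q): gamma(2) = phi_1 gamma(1) = (-0.786)(-2.127107) = 1.671906.
Therefore gamma(2) = 1.6719 (to 4 decimal places).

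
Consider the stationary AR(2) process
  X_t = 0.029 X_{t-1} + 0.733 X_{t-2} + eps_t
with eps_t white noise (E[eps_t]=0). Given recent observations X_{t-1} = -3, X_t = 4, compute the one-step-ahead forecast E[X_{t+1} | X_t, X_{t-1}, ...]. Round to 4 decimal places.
E[X_{t+1} \mid \mathcal F_t] = -2.0830

For an AR(p) model X_t = c + sum_i phi_i X_{t-i} + eps_t, the
one-step-ahead conditional mean is
  E[X_{t+1} | X_t, ...] = c + sum_i phi_i X_{t+1-i}.
Substitute known values:
  E[X_{t+1} | ...] = (0.029) * (4) + (0.733) * (-3)
                   = -2.0830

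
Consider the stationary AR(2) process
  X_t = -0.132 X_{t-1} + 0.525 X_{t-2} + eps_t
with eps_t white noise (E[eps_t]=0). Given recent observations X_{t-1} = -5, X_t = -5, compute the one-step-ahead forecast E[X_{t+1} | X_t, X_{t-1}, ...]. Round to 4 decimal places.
E[X_{t+1} \mid \mathcal F_t] = -1.9650

For an AR(p) model X_t = c + sum_i phi_i X_{t-i} + eps_t, the
one-step-ahead conditional mean is
  E[X_{t+1} | X_t, ...] = c + sum_i phi_i X_{t+1-i}.
Substitute known values:
  E[X_{t+1} | ...] = (-0.132) * (-5) + (0.525) * (-5)
                   = -1.9650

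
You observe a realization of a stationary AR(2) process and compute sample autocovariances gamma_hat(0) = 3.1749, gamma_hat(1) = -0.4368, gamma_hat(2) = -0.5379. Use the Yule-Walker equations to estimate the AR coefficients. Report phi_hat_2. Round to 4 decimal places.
\hat\phi_{2} = -0.1920

The Yule-Walker equations for an AR(p) process read, in matrix form,
  Gamma_p phi = r_p,   with   (Gamma_p)_{ij} = gamma(|i - j|),
                       (r_p)_i = gamma(i),   i,j = 1..p.
Substitute the sample gammas (Toeplitz matrix and right-hand side of size 2):
  Gamma_p = [[3.1749, -0.4368], [-0.4368, 3.1749]]
  r_p     = [-0.4368, -0.5379]
Written out:
  3.1749 phi_1 - 0.4368 phi_2 = -0.4368
  -0.4368 phi_1 + 3.1749 phi_2 = -0.5379
Solve by Cramer's rule:
  det = gamma(0)^2 - gamma(1)^2 = (3.1749)^2 - (-0.4368)^2 = 10.07999001 - 0.19079424 = 9.88919577
  phi_hat_1 = [gamma(1) gamma(0) - gamma(1) gamma(2)] / det = [(-0.4368)(3.1749) - (-0.4368)(-0.5379)] / 9.88919577 = -1.62175104 / 9.88919577 = -0.164
  phi_hat_2 = [gamma(0) gamma(2) - gamma(1)^2] / det = [(3.1749)(-0.5379) - (-0.4368)^2] / 9.88919577 = -1.89857295 / 9.88919577 = -0.192
So phi_hat = [-0.1640, -0.1920].
Therefore phi_hat_2 = -0.1920.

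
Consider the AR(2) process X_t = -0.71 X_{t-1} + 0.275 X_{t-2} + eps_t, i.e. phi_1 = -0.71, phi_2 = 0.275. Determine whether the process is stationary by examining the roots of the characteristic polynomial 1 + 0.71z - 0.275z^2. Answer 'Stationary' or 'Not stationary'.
\text{Stationary}

The AR(p) characteristic polynomial is P(z) = 1 + 0.71z - 0.275z^2.
Stationarity requires all roots to lie outside the unit circle, i.e. |z| > 1 for every root.
Set 1 + (0.71) z + (-0.275) z^2 = 0, i.e. a z^2 + b z + c = 0 with a = -0.275, b = 0.71, c = 1.
Discriminant D = b^2 - 4ac = (0.71)^2 - 4*(-0.275)*1 = 0.5041 - (-1.1) = 1.6041.
D >= 0, so the roots are real: z = (-b +/- sqrt(D)) / (2a) = (-0.71 +/- 1.266531) / (-0.55).
  z_1 = (-0.71 + 1.266531) / (-0.55) = -1.0119,   |z_1| = 1.0119.
  z_2 = (-0.71 - 1.266531) / (-0.55) = 3.5937,   |z_2| = 3.5937.
Moduli of all roots: 1.0119, 3.5937.
All moduli strictly greater than 1? Yes.
Verdict: Stationary.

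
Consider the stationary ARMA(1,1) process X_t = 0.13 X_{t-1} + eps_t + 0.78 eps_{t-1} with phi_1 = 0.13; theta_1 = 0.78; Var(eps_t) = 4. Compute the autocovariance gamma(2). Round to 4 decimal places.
\gamma(2) = 0.5301

Multiply the model equation by X_{t-k} and take expectations. With theta_0 = psi_0 = 1 and psi_j the MA(infinity) weights, this gives
  gamma(k) - sum_i phi_i gamma(k-i) = c_k,
  c_k = sigma^2 * sum_{j=k..q} theta_j psi_{j-k}   (c_k = 0 for k > q),
using gamma(-m) = gamma(m).
psi-weights needed (psi_j = theta_j + sum_i phi_i psi_{j-i}):
  psi_1 = theta_1 + phi_1 = 0.78 + (0.13) = 0.91
Right-hand sides:
  c_0 = sigma^2 (1 + theta_1 psi_1) = 4 * (1 + (0.78)(0.91)) = 4 * 1.7098 = 6.8392
  c_1 = sigma^2 theta_1 = 4 * (0.78) = 3.12
  c_2 = 0
Equations for k = 0 and k = 1 (AR order 1):
  gamma(0) = phi_1 gamma(1) + c_0
  gamma(1) = phi_1 gamma(0) + c_1
Substituting the second into the first: gamma(0) (1 - phi_1^2) = c_0 + phi_1 c_1, so
  gamma(0) = (c_0 + phi_1 c_1) / (1 - phi_1^2) = (6.8392 + (0.13)(3.12)) / (1 - (0.13)^2) = 7.2448 / 0.9831 = 7.369342.
  gamma(1) = phi_1 gamma(0) + c_1 = (0.13)(7.369342) + (3.12) = 4.078014.
For k = 2 (> q): gamma(2) = phi_1 gamma(1) = (0.13)(4.078014) = 0.530142.
Therefore gamma(2) = 0.5301 (to 4 decimal places).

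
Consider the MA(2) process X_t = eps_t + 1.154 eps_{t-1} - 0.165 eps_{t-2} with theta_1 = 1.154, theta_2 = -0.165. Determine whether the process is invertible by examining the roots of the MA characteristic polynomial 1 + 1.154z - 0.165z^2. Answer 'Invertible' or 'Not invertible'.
\text{Not invertible}

The MA(q) characteristic polynomial is P(z) = 1 + 1.154z - 0.165z^2.
Invertibility requires all roots to lie outside the unit circle, i.e. |z| > 1 for every root.
Set 1 + (1.154) z + (-0.165) z^2 = 0, i.e. a z^2 + b z + c = 0 with a = -0.165, b = 1.154, c = 1.
Discriminant D = b^2 - 4ac = (1.154)^2 - 4*(-0.165)*1 = 1.331716 - (-0.66) = 1.991716.
D >= 0, so the roots are real: z = (-b +/- sqrt(D)) / (2a) = (-1.154 +/- 1.411282) / (-0.33).
  z_1 = (-1.154 + 1.411282) / (-0.33) = -0.7796,   |z_1| = 0.7796.
  z_2 = (-1.154 - 1.411282) / (-0.33) = 7.7736,   |z_2| = 7.7736.
Moduli of all roots: 0.7796, 7.7736.
All moduli strictly greater than 1? No.
Verdict: Not invertible.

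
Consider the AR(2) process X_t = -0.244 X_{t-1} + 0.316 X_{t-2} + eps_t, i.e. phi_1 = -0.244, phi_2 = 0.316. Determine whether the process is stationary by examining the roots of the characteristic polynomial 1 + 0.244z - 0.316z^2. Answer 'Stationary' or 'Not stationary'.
\text{Stationary}

The AR(p) characteristic polynomial is P(z) = 1 + 0.244z - 0.316z^2.
Stationarity requires all roots to lie outside the unit circle, i.e. |z| > 1 for every root.
Set 1 + (0.244) z + (-0.316) z^2 = 0, i.e. a z^2 + b z + c = 0 with a = -0.316, b = 0.244, c = 1.
Discriminant D = b^2 - 4ac = (0.244)^2 - 4*(-0.316)*1 = 0.059536 - (-1.264) = 1.323536.
D >= 0, so the roots are real: z = (-b +/- sqrt(D)) / (2a) = (-0.244 +/- 1.15045) / (-0.632).
  z_1 = (-0.244 + 1.15045) / (-0.632) = -1.4343,   |z_1| = 1.4343.
  z_2 = (-0.244 - 1.15045) / (-0.632) = 2.2064,   |z_2| = 2.2064.
Moduli of all roots: 1.4343, 2.2064.
All moduli strictly greater than 1? Yes.
Verdict: Stationary.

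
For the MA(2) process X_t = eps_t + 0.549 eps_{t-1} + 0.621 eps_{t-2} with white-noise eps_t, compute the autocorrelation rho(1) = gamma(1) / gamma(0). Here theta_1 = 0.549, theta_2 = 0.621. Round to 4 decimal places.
\rho(1) = 0.5275

For an MA(q) process with theta_0 = 1, the autocovariance is
  gamma(k) = sigma^2 * sum_{i=0..q-k} theta_i * theta_{i+k},
and rho(k) = gamma(k) / gamma(0). Sigma^2 cancels.
  numerator   = (1)*(0.549) + (0.549)*(0.621) = 0.889929.
  denominator = (1)^2 + (0.549)^2 + (0.621)^2 = 1.687042.
  rho(1) = 0.889929 / 1.687042 = 0.5275.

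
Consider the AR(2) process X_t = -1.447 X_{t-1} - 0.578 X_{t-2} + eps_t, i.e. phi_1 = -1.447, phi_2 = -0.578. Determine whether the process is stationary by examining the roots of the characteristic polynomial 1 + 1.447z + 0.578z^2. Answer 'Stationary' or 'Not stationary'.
\text{Stationary}

The AR(p) characteristic polynomial is P(z) = 1 + 1.447z + 0.578z^2.
Stationarity requires all roots to lie outside the unit circle, i.e. |z| > 1 for every root.
Set 1 + (1.447) z + (0.578) z^2 = 0, i.e. a z^2 + b z + c = 0 with a = 0.578, b = 1.447, c = 1.
Discriminant D = b^2 - 4ac = (1.447)^2 - 4*(0.578)*1 = 2.093809 - (2.312) = -0.218191.
D < 0, so the roots are the complex-conjugate pair z = (-b +/- i sqrt(-D)) / (2a) = -1.2517 +/- 0.4041i.
For a conjugate pair |z|^2 = z * conj(z) = (product of roots) = c/a = 1/(0.578) = 1.730104, so |z| = sqrt(1.730104) = 1.3153 for both roots.
Moduli of all roots: 1.3153, 1.3153.
All moduli strictly greater than 1? Yes.
Verdict: Stationary.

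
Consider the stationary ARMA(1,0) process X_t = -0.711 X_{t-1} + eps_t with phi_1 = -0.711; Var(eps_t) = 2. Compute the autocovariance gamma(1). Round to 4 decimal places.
\gamma(1) = -2.8758

Multiply the model equation by X_{t-k} and take expectations. With theta_0 = psi_0 = 1 and psi_j the MA(infinity) weights, this gives
  gamma(k) - sum_i phi_i gamma(k-i) = c_k,
  c_k = sigma^2 * sum_{j=k..q} theta_j psi_{j-k}   (c_k = 0 for k > q),
using gamma(-m) = gamma(m).
Pure AR (q = 0): c_0 = sigma^2 = 2, c_k = 0 for k >= 1.
Equations for k = 0 and k = 1 (AR order 1):
  gamma(0) = phi_1 gamma(1) + c_0
  gamma(1) = phi_1 gamma(0) + c_1
Substituting the second into the first: gamma(0) (1 - phi_1^2) = c_0 + phi_1 c_1, so
  gamma(0) = c_0 / (1 - phi_1^2) = 2 / (1 - (-0.711)^2) = 2 / 0.494479 = 4.044661.
  gamma(1) = phi_1 gamma(0) = (-0.711)(4.044661) = -2.875754.
Therefore gamma(1) = -2.8758 (to 4 decimal places).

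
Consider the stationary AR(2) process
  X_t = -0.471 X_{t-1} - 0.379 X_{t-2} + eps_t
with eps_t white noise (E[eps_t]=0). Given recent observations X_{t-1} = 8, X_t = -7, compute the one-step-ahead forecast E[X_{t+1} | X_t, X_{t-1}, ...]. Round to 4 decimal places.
E[X_{t+1} \mid \mathcal F_t] = 0.2650

For an AR(p) model X_t = c + sum_i phi_i X_{t-i} + eps_t, the
one-step-ahead conditional mean is
  E[X_{t+1} | X_t, ...] = c + sum_i phi_i X_{t+1-i}.
Substitute known values:
  E[X_{t+1} | ...] = (-0.471) * (-7) + (-0.379) * (8)
                   = 0.2650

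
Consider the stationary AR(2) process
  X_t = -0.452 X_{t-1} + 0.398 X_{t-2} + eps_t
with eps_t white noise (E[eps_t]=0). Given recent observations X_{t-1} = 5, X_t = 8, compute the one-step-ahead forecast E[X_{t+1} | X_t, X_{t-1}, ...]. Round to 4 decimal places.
E[X_{t+1} \mid \mathcal F_t] = -1.6260

For an AR(p) model X_t = c + sum_i phi_i X_{t-i} + eps_t, the
one-step-ahead conditional mean is
  E[X_{t+1} | X_t, ...] = c + sum_i phi_i X_{t+1-i}.
Substitute known values:
  E[X_{t+1} | ...] = (-0.452) * (8) + (0.398) * (5)
                   = -1.6260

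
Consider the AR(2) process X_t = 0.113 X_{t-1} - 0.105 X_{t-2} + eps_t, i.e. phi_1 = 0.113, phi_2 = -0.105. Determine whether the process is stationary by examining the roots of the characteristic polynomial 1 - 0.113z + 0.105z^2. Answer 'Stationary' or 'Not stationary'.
\text{Stationary}

The AR(p) characteristic polynomial is P(z) = 1 - 0.113z + 0.105z^2.
Stationarity requires all roots to lie outside the unit circle, i.e. |z| > 1 for every root.
Set 1 + (-0.113) z + (0.105) z^2 = 0, i.e. a z^2 + b z + c = 0 with a = 0.105, b = -0.113, c = 1.
Discriminant D = b^2 - 4ac = (-0.113)^2 - 4*(0.105)*1 = 0.012769 - (0.42) = -0.407231.
D < 0, so the roots are the complex-conjugate pair z = (-b +/- i sqrt(-D)) / (2a) = 0.5381 +/- 3.0388i.
For a conjugate pair |z|^2 = z * conj(z) = (product of roots) = c/a = 1/(0.105) = 9.52381, so |z| = sqrt(9.52381) = 3.0861 for both roots.
Moduli of all roots: 3.0861, 3.0861.
All moduli strictly greater than 1? Yes.
Verdict: Stationary.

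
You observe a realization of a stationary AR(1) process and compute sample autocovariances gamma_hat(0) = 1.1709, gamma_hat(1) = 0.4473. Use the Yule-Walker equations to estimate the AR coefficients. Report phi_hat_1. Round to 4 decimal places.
\hat\phi_{1} = 0.3820

The Yule-Walker equations for an AR(p) process read, in matrix form,
  Gamma_p phi = r_p,   with   (Gamma_p)_{ij} = gamma(|i - j|),
                       (r_p)_i = gamma(i),   i,j = 1..p.
Substitute the sample gammas (Toeplitz matrix and right-hand side of size 1):
  Gamma_p = [[1.1709]]
  r_p     = [0.4473]
With p = 1 this is the single equation gamma(0) phi_1 = gamma(1):
  phi_hat_1 = gamma(1) / gamma(0) = 0.4473 / 1.1709 = 0.3820.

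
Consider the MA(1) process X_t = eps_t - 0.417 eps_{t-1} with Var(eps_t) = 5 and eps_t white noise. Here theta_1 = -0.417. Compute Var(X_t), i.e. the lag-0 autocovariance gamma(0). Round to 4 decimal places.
\gamma(0) = 5.8694

For an MA(q) process X_t = eps_t + sum_i theta_i eps_{t-i} with
Var(eps_t) = sigma^2, the variance is
  gamma(0) = sigma^2 * (1 + sum_i theta_i^2).
  sum_i theta_i^2 = (-0.417)^2 = 0.173889.
  gamma(0) = 5 * (1 + 0.173889) = 5 * 1.173889 = 5.869445, which rounds to 5.8694.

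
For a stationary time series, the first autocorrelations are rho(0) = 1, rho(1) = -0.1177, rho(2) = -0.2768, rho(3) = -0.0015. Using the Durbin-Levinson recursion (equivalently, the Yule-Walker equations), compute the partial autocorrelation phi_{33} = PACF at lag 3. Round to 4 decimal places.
\phi_{33} = -0.0870

The PACF at lag k is phi_{kk}, the last component of the solution
to the Yule-Walker system G_k phi = r_k where
  (G_k)_{ij} = rho(|i - j|), (r_k)_i = rho(i), i,j = 1..k.
Equivalently, Durbin-Levinson gives phi_{kk} iteratively:
  phi_{11} = rho(1)
  phi_{kk} = [rho(k) - sum_{j=1..k-1} phi_{k-1,j} rho(k-j)]
            / [1 - sum_{j=1..k-1} phi_{k-1,j} rho(j)],
  phi_{k,j} = phi_{k-1,j} - phi_{kk} phi_{k-1,k-j},  j = 1..k-1.
Step k = 1:
  phi_11 = rho(1) = -0.1177.
Step k = 2:
  phi_22 = [rho(2) - phi_11 rho(1)] / [1 - phi_11 rho(1)] = [-0.2768 - (-0.1177)(-0.1177)] / [1 - (-0.1177)(-0.1177)]
         = -0.29065329 / 0.98614671 = -0.294736.
  Update: phi_21 = phi_11 - phi_22 phi_11 = -0.1177 - (-0.294736)(-0.1177) = -0.15239.
Step k = 3:
  phi_33 = [rho(3) - phi_21 rho(2) - phi_22 rho(1)] / [1 - phi_21 rho(1) - phi_22 rho(2)]
    numerator   = -0.0015 - (-0.15239)(-0.2768) - (-0.294736)(-0.1177) = -0.07837215
    denominator = 1 - (-0.15239)(-0.1177) - (-0.294736)(-0.2768) = 0.90048062
  phi_33 = -0.07837215 / 0.90048062 = -0.087.
Therefore phi_{33} = -0.0870.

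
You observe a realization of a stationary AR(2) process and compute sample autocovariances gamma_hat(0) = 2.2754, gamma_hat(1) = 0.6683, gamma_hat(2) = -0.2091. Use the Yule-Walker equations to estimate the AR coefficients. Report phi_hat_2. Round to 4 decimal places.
\hat\phi_{2} = -0.1950

The Yule-Walker equations for an AR(p) process read, in matrix form,
  Gamma_p phi = r_p,   with   (Gamma_p)_{ij} = gamma(|i - j|),
                       (r_p)_i = gamma(i),   i,j = 1..p.
Substitute the sample gammas (Toeplitz matrix and right-hand side of size 2):
  Gamma_p = [[2.2754, 0.6683], [0.6683, 2.2754]]
  r_p     = [0.6683, -0.2091]
Written out:
  2.2754 phi_1 + 0.6683 phi_2 = 0.6683
  0.6683 phi_1 + 2.2754 phi_2 = -0.2091
Solve by Cramer's rule:
  det = gamma(0)^2 - gamma(1)^2 = (2.2754)^2 - (0.6683)^2 = 5.17744516 - 0.44662489 = 4.73082027
  phi_hat_1 = [gamma(1) gamma(0) - gamma(1) gamma(2)] / det = [(0.6683)(2.2754) - (0.6683)(-0.2091)] / 4.73082027 = 1.66039135 / 4.73082027 = 0.351
  phi_hat_2 = [gamma(0) gamma(2) - gamma(1)^2] / det = [(2.2754)(-0.2091) - (0.6683)^2] / 4.73082027 = -0.92241103 / 4.73082027 = -0.195
So phi_hat = [0.3510, -0.1950].
Therefore phi_hat_2 = -0.1950.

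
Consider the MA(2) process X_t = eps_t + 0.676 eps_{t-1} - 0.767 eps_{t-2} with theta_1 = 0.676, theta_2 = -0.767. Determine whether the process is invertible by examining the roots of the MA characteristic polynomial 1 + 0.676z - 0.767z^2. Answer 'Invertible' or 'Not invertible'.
\text{Not invertible}

The MA(q) characteristic polynomial is P(z) = 1 + 0.676z - 0.767z^2.
Invertibility requires all roots to lie outside the unit circle, i.e. |z| > 1 for every root.
Set 1 + (0.676) z + (-0.767) z^2 = 0, i.e. a z^2 + b z + c = 0 with a = -0.767, b = 0.676, c = 1.
Discriminant D = b^2 - 4ac = (0.676)^2 - 4*(-0.767)*1 = 0.456976 - (-3.068) = 3.524976.
D >= 0, so the roots are real: z = (-b +/- sqrt(D)) / (2a) = (-0.676 +/- 1.877492) / (-1.534).
  z_1 = (-0.676 + 1.877492) / (-1.534) = -0.7832,   |z_1| = 0.7832.
  z_2 = (-0.676 - 1.877492) / (-1.534) = 1.6646,   |z_2| = 1.6646.
Moduli of all roots: 0.7832, 1.6646.
All moduli strictly greater than 1? No.
Verdict: Not invertible.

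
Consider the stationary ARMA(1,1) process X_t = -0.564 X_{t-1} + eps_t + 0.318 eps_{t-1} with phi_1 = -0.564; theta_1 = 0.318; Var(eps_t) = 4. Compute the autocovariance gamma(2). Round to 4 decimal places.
\gamma(2) = 0.6679

Multiply the model equation by X_{t-k} and take expectations. With theta_0 = psi_0 = 1 and psi_j the MA(infinity) weights, this gives
  gamma(k) - sum_i phi_i gamma(k-i) = c_k,
  c_k = sigma^2 * sum_{j=k..q} theta_j psi_{j-k}   (c_k = 0 for k > q),
using gamma(-m) = gamma(m).
psi-weights needed (psi_j = theta_j + sum_i phi_i psi_{j-i}):
  psi_1 = theta_1 + phi_1 = 0.318 + (-0.564) = -0.246
Right-hand sides:
  c_0 = sigma^2 (1 + theta_1 psi_1) = 4 * (1 + (0.318)(-0.246)) = 4 * 0.921772 = 3.687088
  c_1 = sigma^2 theta_1 = 4 * (0.318) = 1.272
  c_2 = 0
Equations for k = 0 and k = 1 (AR order 1):
  gamma(0) = phi_1 gamma(1) + c_0
  gamma(1) = phi_1 gamma(0) + c_1
Substituting the second into the first: gamma(0) (1 - phi_1^2) = c_0 + phi_1 c_1, so
  gamma(0) = (c_0 + phi_1 c_1) / (1 - phi_1^2) = (3.687088 + (-0.564)(1.272)) / (1 - (-0.564)^2) = 2.96968 / 0.681904 = 4.354983.
  gamma(1) = phi_1 gamma(0) + c_1 = (-0.564)(4.354983) + (1.272) = -1.18421.
For k = 2 (> q): gamma(2) = phi_1 gamma(1) = (-0.564)(-1.18421) = 0.667895.
Therefore gamma(2) = 0.6679 (to 4 decimal places).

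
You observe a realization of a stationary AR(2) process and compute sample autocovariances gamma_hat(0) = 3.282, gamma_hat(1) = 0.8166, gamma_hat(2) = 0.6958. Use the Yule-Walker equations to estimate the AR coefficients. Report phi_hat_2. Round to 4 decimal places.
\hat\phi_{2} = 0.1600

The Yule-Walker equations for an AR(p) process read, in matrix form,
  Gamma_p phi = r_p,   with   (Gamma_p)_{ij} = gamma(|i - j|),
                       (r_p)_i = gamma(i),   i,j = 1..p.
Substitute the sample gammas (Toeplitz matrix and right-hand side of size 2):
  Gamma_p = [[3.282, 0.8166], [0.8166, 3.282]]
  r_p     = [0.8166, 0.6958]
Written out:
  3.282 phi_1 + 0.8166 phi_2 = 0.8166
  0.8166 phi_1 + 3.282 phi_2 = 0.6958
Solve by Cramer's rule:
  det = gamma(0)^2 - gamma(1)^2 = (3.282)^2 - (0.8166)^2 = 10.771524 - 0.66683556 = 10.10468844
  phi_hat_1 = [gamma(1) gamma(0) - gamma(1) gamma(2)] / det = [(0.8166)(3.282) - (0.8166)(0.6958)] / 10.10468844 = 2.11189092 / 10.10468844 = 0.209
  phi_hat_2 = [gamma(0) gamma(2) - gamma(1)^2] / det = [(3.282)(0.6958) - (0.8166)^2] / 10.10468844 = 1.61678004 / 10.10468844 = 0.16
So phi_hat = [0.2090, 0.1600].
Therefore phi_hat_2 = 0.1600.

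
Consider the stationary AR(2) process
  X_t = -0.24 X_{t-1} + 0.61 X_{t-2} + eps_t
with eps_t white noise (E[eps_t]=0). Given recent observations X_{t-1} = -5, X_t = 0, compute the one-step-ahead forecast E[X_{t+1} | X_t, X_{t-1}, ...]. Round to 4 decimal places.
E[X_{t+1} \mid \mathcal F_t] = -3.0500

For an AR(p) model X_t = c + sum_i phi_i X_{t-i} + eps_t, the
one-step-ahead conditional mean is
  E[X_{t+1} | X_t, ...] = c + sum_i phi_i X_{t+1-i}.
Substitute known values:
  E[X_{t+1} | ...] = (-0.24) * (0) + (0.61) * (-5)
                   = -3.0500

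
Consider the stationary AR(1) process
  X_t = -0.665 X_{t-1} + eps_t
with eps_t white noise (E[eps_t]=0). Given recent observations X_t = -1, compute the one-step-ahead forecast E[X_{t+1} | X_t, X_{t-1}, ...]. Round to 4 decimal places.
E[X_{t+1} \mid \mathcal F_t] = 0.6650

For an AR(p) model X_t = c + sum_i phi_i X_{t-i} + eps_t, the
one-step-ahead conditional mean is
  E[X_{t+1} | X_t, ...] = c + sum_i phi_i X_{t+1-i}.
Substitute known values:
  E[X_{t+1} | ...] = (-0.665) * (-1)
                   = 0.6650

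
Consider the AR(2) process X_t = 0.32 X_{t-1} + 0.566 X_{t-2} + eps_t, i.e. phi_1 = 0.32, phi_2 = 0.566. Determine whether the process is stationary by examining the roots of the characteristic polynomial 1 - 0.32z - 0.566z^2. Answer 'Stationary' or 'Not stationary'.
\text{Stationary}

The AR(p) characteristic polynomial is P(z) = 1 - 0.32z - 0.566z^2.
Stationarity requires all roots to lie outside the unit circle, i.e. |z| > 1 for every root.
Set 1 + (-0.32) z + (-0.566) z^2 = 0, i.e. a z^2 + b z + c = 0 with a = -0.566, b = -0.32, c = 1.
Discriminant D = b^2 - 4ac = (-0.32)^2 - 4*(-0.566)*1 = 0.1024 - (-2.264) = 2.3664.
D >= 0, so the roots are real: z = (-b +/- sqrt(D)) / (2a) = (0.32 +/- 1.538311) / (-1.132).
  z_1 = (0.32 + 1.538311) / (-1.132) = -1.6416,   |z_1| = 1.6416.
  z_2 = (0.32 - 1.538311) / (-1.132) = 1.0762,   |z_2| = 1.0762.
Moduli of all roots: 1.6416, 1.0762.
All moduli strictly greater than 1? Yes.
Verdict: Stationary.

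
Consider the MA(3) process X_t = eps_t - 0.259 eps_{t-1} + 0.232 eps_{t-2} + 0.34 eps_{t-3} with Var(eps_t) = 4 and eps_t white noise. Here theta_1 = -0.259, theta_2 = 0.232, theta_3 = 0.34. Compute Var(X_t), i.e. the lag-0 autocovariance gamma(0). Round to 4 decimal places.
\gamma(0) = 4.9460

For an MA(q) process X_t = eps_t + sum_i theta_i eps_{t-i} with
Var(eps_t) = sigma^2, the variance is
  gamma(0) = sigma^2 * (1 + sum_i theta_i^2).
  sum_i theta_i^2 = (-0.259)^2 + (0.232)^2 + (0.34)^2 = 0.067081 + 0.053824 + 0.1156 = 0.236505.
  gamma(0) = 4 * (1 + 0.236505) = 4 * 1.236505 = 4.94602, which rounds to 4.9460.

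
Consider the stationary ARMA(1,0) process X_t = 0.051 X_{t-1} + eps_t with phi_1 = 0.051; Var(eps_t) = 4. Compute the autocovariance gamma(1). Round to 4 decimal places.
\gamma(1) = 0.2045

Multiply the model equation by X_{t-k} and take expectations. With theta_0 = psi_0 = 1 and psi_j the MA(infinity) weights, this gives
  gamma(k) - sum_i phi_i gamma(k-i) = c_k,
  c_k = sigma^2 * sum_{j=k..q} theta_j psi_{j-k}   (c_k = 0 for k > q),
using gamma(-m) = gamma(m).
Pure AR (q = 0): c_0 = sigma^2 = 4, c_k = 0 for k >= 1.
Equations for k = 0 and k = 1 (AR order 1):
  gamma(0) = phi_1 gamma(1) + c_0
  gamma(1) = phi_1 gamma(0) + c_1
Substituting the second into the first: gamma(0) (1 - phi_1^2) = c_0 + phi_1 c_1, so
  gamma(0) = c_0 / (1 - phi_1^2) = 4 / (1 - (0.051)^2) = 4 / 0.997399 = 4.010431.
  gamma(1) = phi_1 gamma(0) = (0.051)(4.010431) = 0.204532.
Therefore gamma(1) = 0.2045 (to 4 decimal places).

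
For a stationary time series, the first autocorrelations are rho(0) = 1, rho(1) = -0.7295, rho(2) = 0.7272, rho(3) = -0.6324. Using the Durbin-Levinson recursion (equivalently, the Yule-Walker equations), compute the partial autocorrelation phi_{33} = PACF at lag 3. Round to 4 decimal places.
\phi_{33} = -0.0490

The PACF at lag k is phi_{kk}, the last component of the solution
to the Yule-Walker system G_k phi = r_k where
  (G_k)_{ij} = rho(|i - j|), (r_k)_i = rho(i), i,j = 1..k.
Equivalently, Durbin-Levinson gives phi_{kk} iteratively:
  phi_{11} = rho(1)
  phi_{kk} = [rho(k) - sum_{j=1..k-1} phi_{k-1,j} rho(k-j)]
            / [1 - sum_{j=1..k-1} phi_{k-1,j} rho(j)],
  phi_{k,j} = phi_{k-1,j} - phi_{kk} phi_{k-1,k-j},  j = 1..k-1.
Step k = 1:
  phi_11 = rho(1) = -0.7295.
Step k = 2:
  phi_22 = [rho(2) - phi_11 rho(1)] / [1 - phi_11 rho(1)] = [0.7272 - (-0.7295)(-0.7295)] / [1 - (-0.7295)(-0.7295)]
         = 0.19502975 / 0.46782975 = 0.416882.
  Update: phi_21 = phi_11 - phi_22 phi_11 = -0.7295 - (0.416882)(-0.7295) = -0.425385.
Step k = 3:
  phi_33 = [rho(3) - phi_21 rho(2) - phi_22 rho(1)] / [1 - phi_21 rho(1) - phi_22 rho(2)]
    numerator   = -0.6324 - (-0.425385)(0.7272) - (0.416882)(-0.7295) = -0.01894494
    denominator = 1 - (-0.425385)(-0.7295) - (0.416882)(0.7272) = 0.38652538
  phi_33 = -0.01894494 / 0.38652538 = -0.049.
Therefore phi_{33} = -0.0490.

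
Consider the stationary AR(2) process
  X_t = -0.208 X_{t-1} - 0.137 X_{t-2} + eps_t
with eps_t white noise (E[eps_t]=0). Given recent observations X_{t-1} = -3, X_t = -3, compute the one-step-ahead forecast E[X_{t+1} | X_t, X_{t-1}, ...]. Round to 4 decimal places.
E[X_{t+1} \mid \mathcal F_t] = 1.0350

For an AR(p) model X_t = c + sum_i phi_i X_{t-i} + eps_t, the
one-step-ahead conditional mean is
  E[X_{t+1} | X_t, ...] = c + sum_i phi_i X_{t+1-i}.
Substitute known values:
  E[X_{t+1} | ...] = (-0.208) * (-3) + (-0.137) * (-3)
                   = 1.0350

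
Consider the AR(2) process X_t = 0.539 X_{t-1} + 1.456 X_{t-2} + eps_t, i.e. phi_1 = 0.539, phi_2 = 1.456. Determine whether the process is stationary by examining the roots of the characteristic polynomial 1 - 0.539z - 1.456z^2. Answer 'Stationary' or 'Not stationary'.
\text{Not stationary}

The AR(p) characteristic polynomial is P(z) = 1 - 0.539z - 1.456z^2.
Stationarity requires all roots to lie outside the unit circle, i.e. |z| > 1 for every root.
Set 1 + (-0.539) z + (-1.456) z^2 = 0, i.e. a z^2 + b z + c = 0 with a = -1.456, b = -0.539, c = 1.
Discriminant D = b^2 - 4ac = (-0.539)^2 - 4*(-1.456)*1 = 0.290521 - (-5.824) = 6.114521.
D >= 0, so the roots are real: z = (-b +/- sqrt(D)) / (2a) = (0.539 +/- 2.472756) / (-2.912).
  z_1 = (0.539 + 2.472756) / (-2.912) = -1.0343,   |z_1| = 1.0343.
  z_2 = (0.539 - 2.472756) / (-2.912) = 0.6641,   |z_2| = 0.6641.
Moduli of all roots: 1.0343, 0.6641.
All moduli strictly greater than 1? No.
Verdict: Not stationary.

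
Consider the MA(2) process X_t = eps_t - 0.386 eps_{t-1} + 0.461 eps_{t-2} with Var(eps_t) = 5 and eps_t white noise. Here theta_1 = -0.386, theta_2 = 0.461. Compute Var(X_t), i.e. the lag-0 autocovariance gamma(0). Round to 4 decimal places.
\gamma(0) = 6.8076

For an MA(q) process X_t = eps_t + sum_i theta_i eps_{t-i} with
Var(eps_t) = sigma^2, the variance is
  gamma(0) = sigma^2 * (1 + sum_i theta_i^2).
  sum_i theta_i^2 = (-0.386)^2 + (0.461)^2 = 0.148996 + 0.212521 = 0.361517.
  gamma(0) = 5 * (1 + 0.361517) = 5 * 1.361517 = 6.807585, which rounds to 6.8076.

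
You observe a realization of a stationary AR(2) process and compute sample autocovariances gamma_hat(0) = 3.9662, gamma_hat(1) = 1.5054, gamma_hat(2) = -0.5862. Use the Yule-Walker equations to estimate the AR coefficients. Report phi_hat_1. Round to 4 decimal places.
\hat\phi_{1} = 0.5090

The Yule-Walker equations for an AR(p) process read, in matrix form,
  Gamma_p phi = r_p,   with   (Gamma_p)_{ij} = gamma(|i - j|),
                       (r_p)_i = gamma(i),   i,j = 1..p.
Substitute the sample gammas (Toeplitz matrix and right-hand side of size 2):
  Gamma_p = [[3.9662, 1.5054], [1.5054, 3.9662]]
  r_p     = [1.5054, -0.5862]
Written out:
  3.9662 phi_1 + 1.5054 phi_2 = 1.5054
  1.5054 phi_1 + 3.9662 phi_2 = -0.5862
Solve by Cramer's rule:
  det = gamma(0)^2 - gamma(1)^2 = (3.9662)^2 - (1.5054)^2 = 15.73074244 - 2.26622916 = 13.46451328
  phi_hat_1 = [gamma(1) gamma(0) - gamma(1) gamma(2)] / det = [(1.5054)(3.9662) - (1.5054)(-0.5862)] / 13.46451328 = 6.85318296 / 13.46451328 = 0.509
  phi_hat_2 = [gamma(0) gamma(2) - gamma(1)^2] / det = [(3.9662)(-0.5862) - (1.5054)^2] / 13.46451328 = -4.5912156 / 13.46451328 = -0.341
So phi_hat = [0.5090, -0.3410].
Therefore phi_hat_1 = 0.5090.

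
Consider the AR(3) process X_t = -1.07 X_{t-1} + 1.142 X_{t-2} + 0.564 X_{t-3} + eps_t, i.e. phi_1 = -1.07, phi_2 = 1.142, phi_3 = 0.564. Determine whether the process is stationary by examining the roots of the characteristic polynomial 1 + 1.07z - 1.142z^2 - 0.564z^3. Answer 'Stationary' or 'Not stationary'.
\text{Not stationary}

The AR(p) characteristic polynomial is P(z) = 1 + 1.07z - 1.142z^2 - 0.564z^3.
Stationarity requires all roots to lie outside the unit circle, i.e. |z| > 1 for every root.
Degree 3: look for a simple real root z0 first, then factor out (1 - z/z0) and solve the remaining quadratic.
Testing z0 = -2.5: P(-2.5) = 1 + (1.07)(-2.5) + (-1.142)(-2.5)^2 + (-0.564)(-2.5)^3
  = 1 + (-2.675) + (-7.1375) + (8.8125) = 0.  So z_0 = -2.5 is a root, |z_0| = 2.5.
Divide out the factor (1 + 0.4 z) = (1 - z/z0) (since 1/z0 = -0.4):
  P(z) = (1 + 0.4 z)(1 + (0.67) z + (-1.41) z^2)
  [check: z-coef 0.67 - (-0.4) = 1.07; z^2-coef -1.41 - (-0.4)(0.67) = -1.142; z^3-coef -(-0.4)(-1.41) = -0.564.]
Remaining roots from the quadratic factor 1 + (0.67) z + (-1.41) z^2:
  Set 1 + (0.67) z + (-1.41) z^2 = 0, i.e. a z^2 + b z + c = 0 with a = -1.41, b = 0.67, c = 1.
  Discriminant D = b^2 - 4ac = (0.67)^2 - 4*(-1.41)*1 = 0.4489 - (-5.64) = 6.0889.
  D >= 0, so the roots are real: z = (-b +/- sqrt(D)) / (2a) = (-0.67 +/- 2.46757) / (-2.82).
    z_1 = (-0.67 + 2.46757) / (-2.82) = -0.6374,   |z_1| = 0.6374.
    z_2 = (-0.67 - 2.46757) / (-2.82) = 1.1126,   |z_2| = 1.1126.
Moduli of all roots: 2.5000, 0.6374, 1.1126.
All moduli strictly greater than 1? No.
Verdict: Not stationary.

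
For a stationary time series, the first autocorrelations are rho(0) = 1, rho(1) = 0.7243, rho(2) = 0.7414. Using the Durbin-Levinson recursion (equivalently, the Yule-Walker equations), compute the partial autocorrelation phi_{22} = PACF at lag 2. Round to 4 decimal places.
\phi_{22} = 0.4560

The PACF at lag k is phi_{kk}, the last component of the solution
to the Yule-Walker system G_k phi = r_k where
  (G_k)_{ij} = rho(|i - j|), (r_k)_i = rho(i), i,j = 1..k.
Equivalently, Durbin-Levinson gives phi_{kk} iteratively:
  phi_{11} = rho(1)
  phi_{kk} = [rho(k) - sum_{j=1..k-1} phi_{k-1,j} rho(k-j)]
            / [1 - sum_{j=1..k-1} phi_{k-1,j} rho(j)],
  phi_{k,j} = phi_{k-1,j} - phi_{kk} phi_{k-1,k-j},  j = 1..k-1.
Step k = 1:
  phi_11 = rho(1) = 0.7243.
Step k = 2:
  phi_22 = [rho(2) - phi_11 rho(1)] / [1 - phi_11 rho(1)] = [0.7414 - (0.7243)(0.7243)] / [1 - (0.7243)(0.7243)]
         = 0.21678951 / 0.47538951 = 0.456.
Therefore phi_{22} = 0.4560.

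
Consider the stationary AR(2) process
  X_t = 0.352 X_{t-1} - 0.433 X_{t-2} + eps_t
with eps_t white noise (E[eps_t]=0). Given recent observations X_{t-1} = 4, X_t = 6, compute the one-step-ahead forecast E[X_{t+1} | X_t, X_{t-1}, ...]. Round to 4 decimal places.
E[X_{t+1} \mid \mathcal F_t] = 0.3800

For an AR(p) model X_t = c + sum_i phi_i X_{t-i} + eps_t, the
one-step-ahead conditional mean is
  E[X_{t+1} | X_t, ...] = c + sum_i phi_i X_{t+1-i}.
Substitute known values:
  E[X_{t+1} | ...] = (0.352) * (6) + (-0.433) * (4)
                   = 0.3800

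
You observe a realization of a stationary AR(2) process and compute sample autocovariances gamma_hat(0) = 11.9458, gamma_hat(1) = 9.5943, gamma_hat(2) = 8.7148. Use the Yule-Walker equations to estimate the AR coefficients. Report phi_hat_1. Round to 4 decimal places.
\hat\phi_{1} = 0.6120

The Yule-Walker equations for an AR(p) process read, in matrix form,
  Gamma_p phi = r_p,   with   (Gamma_p)_{ij} = gamma(|i - j|),
                       (r_p)_i = gamma(i),   i,j = 1..p.
Substitute the sample gammas (Toeplitz matrix and right-hand side of size 2):
  Gamma_p = [[11.9458, 9.5943], [9.5943, 11.9458]]
  r_p     = [9.5943, 8.7148]
Written out:
  11.9458 phi_1 + 9.5943 phi_2 = 9.5943
  9.5943 phi_1 + 11.9458 phi_2 = 8.7148
Solve by Cramer's rule:
  det = gamma(0)^2 - gamma(1)^2 = (11.9458)^2 - (9.5943)^2 = 142.70213764 - 92.05059249 = 50.65154515
  phi_hat_1 = [gamma(1) gamma(0) - gamma(1) gamma(2)] / det = [(9.5943)(11.9458) - (9.5943)(8.7148)] / 50.65154515 = 30.9991833 / 50.65154515 = 0.612
  phi_hat_2 = [gamma(0) gamma(2) - gamma(1)^2] / det = [(11.9458)(8.7148) - (9.5943)^2] / 50.65154515 = 12.05466535 / 50.65154515 = 0.238
So phi_hat = [0.6120, 0.2380].
Therefore phi_hat_1 = 0.6120.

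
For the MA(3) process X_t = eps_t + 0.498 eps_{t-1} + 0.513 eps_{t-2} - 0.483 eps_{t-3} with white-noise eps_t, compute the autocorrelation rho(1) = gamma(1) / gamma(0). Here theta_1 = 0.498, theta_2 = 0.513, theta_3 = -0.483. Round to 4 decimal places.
\rho(1) = 0.2899

For an MA(q) process with theta_0 = 1, the autocovariance is
  gamma(k) = sigma^2 * sum_{i=0..q-k} theta_i * theta_{i+k},
and rho(k) = gamma(k) / gamma(0). Sigma^2 cancels.
  numerator   = (1)*(0.498) + (0.498)*(0.513) + (0.513)*(-0.483) = 0.505695.
  denominator = (1)^2 + (0.498)^2 + (0.513)^2 + (-0.483)^2 = 1.744462.
  rho(1) = 0.505695 / 1.744462 = 0.2899.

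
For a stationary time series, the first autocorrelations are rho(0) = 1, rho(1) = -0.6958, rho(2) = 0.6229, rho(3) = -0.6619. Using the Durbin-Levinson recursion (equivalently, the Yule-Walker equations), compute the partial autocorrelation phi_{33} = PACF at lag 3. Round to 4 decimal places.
\phi_{33} = -0.3300

The PACF at lag k is phi_{kk}, the last component of the solution
to the Yule-Walker system G_k phi = r_k where
  (G_k)_{ij} = rho(|i - j|), (r_k)_i = rho(i), i,j = 1..k.
Equivalently, Durbin-Levinson gives phi_{kk} iteratively:
  phi_{11} = rho(1)
  phi_{kk} = [rho(k) - sum_{j=1..k-1} phi_{k-1,j} rho(k-j)]
            / [1 - sum_{j=1..k-1} phi_{k-1,j} rho(j)],
  phi_{k,j} = phi_{k-1,j} - phi_{kk} phi_{k-1,k-j},  j = 1..k-1.
Step k = 1:
  phi_11 = rho(1) = -0.6958.
Step k = 2:
  phi_22 = [rho(2) - phi_11 rho(1)] / [1 - phi_11 rho(1)] = [0.6229 - (-0.6958)(-0.6958)] / [1 - (-0.6958)(-0.6958)]
         = 0.13876236 / 0.51586236 = 0.268991.
  Update: phi_21 = phi_11 - phi_22 phi_11 = -0.6958 - (0.268991)(-0.6958) = -0.508636.
Step k = 3:
  phi_33 = [rho(3) - phi_21 rho(2) - phi_22 rho(1)] / [1 - phi_21 rho(1) - phi_22 rho(2)]
    numerator   = -0.6619 - (-0.508636)(0.6229) - (0.268991)(-0.6958) = -0.15790664
    denominator = 1 - (-0.508636)(-0.6958) - (0.268991)(0.6229) = 0.47853653
  phi_33 = -0.15790664 / 0.47853653 = -0.33.
Therefore phi_{33} = -0.3300.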